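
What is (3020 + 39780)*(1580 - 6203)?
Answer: -197864400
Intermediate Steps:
(3020 + 39780)*(1580 - 6203) = 42800*(-4623) = -197864400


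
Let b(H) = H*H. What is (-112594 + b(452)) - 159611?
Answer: -67901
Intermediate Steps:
b(H) = H²
(-112594 + b(452)) - 159611 = (-112594 + 452²) - 159611 = (-112594 + 204304) - 159611 = 91710 - 159611 = -67901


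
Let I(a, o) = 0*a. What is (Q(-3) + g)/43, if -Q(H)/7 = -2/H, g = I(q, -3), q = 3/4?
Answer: -14/129 ≈ -0.10853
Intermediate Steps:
q = ¾ (q = 3*(¼) = ¾ ≈ 0.75000)
I(a, o) = 0
g = 0
Q(H) = 14/H (Q(H) = -(-14)/H = 14/H)
(Q(-3) + g)/43 = (14/(-3) + 0)/43 = (14*(-⅓) + 0)*(1/43) = (-14/3 + 0)*(1/43) = -14/3*1/43 = -14/129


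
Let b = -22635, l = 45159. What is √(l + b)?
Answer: 2*√5631 ≈ 150.08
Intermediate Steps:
√(l + b) = √(45159 - 22635) = √22524 = 2*√5631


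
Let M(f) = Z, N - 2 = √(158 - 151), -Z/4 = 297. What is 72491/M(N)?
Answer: -72491/1188 ≈ -61.019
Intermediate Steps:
Z = -1188 (Z = -4*297 = -1188)
N = 2 + √7 (N = 2 + √(158 - 151) = 2 + √7 ≈ 4.6458)
M(f) = -1188
72491/M(N) = 72491/(-1188) = 72491*(-1/1188) = -72491/1188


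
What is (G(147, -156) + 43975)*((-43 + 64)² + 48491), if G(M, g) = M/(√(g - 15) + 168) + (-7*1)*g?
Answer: 6957598460228/3155 - 2397668*I*√19/3155 ≈ 2.2053e+9 - 3312.6*I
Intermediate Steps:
G(M, g) = -7*g + M/(168 + √(-15 + g)) (G(M, g) = M/(√(-15 + g) + 168) - 7*g = M/(168 + √(-15 + g)) - 7*g = -7*g + M/(168 + √(-15 + g)))
(G(147, -156) + 43975)*((-43 + 64)² + 48491) = ((147 - 1176*(-156) - 7*(-156)*√(-15 - 156))/(168 + √(-15 - 156)) + 43975)*((-43 + 64)² + 48491) = ((147 + 183456 - 7*(-156)*√(-171))/(168 + √(-171)) + 43975)*(21² + 48491) = ((147 + 183456 - 7*(-156)*3*I*√19)/(168 + 3*I*√19) + 43975)*(441 + 48491) = ((147 + 183456 + 3276*I*√19)/(168 + 3*I*√19) + 43975)*48932 = ((183603 + 3276*I*√19)/(168 + 3*I*√19) + 43975)*48932 = (43975 + (183603 + 3276*I*√19)/(168 + 3*I*√19))*48932 = 2151784700 + 48932*(183603 + 3276*I*√19)/(168 + 3*I*√19)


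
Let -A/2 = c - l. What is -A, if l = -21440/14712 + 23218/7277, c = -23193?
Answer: -32673817718/704337 ≈ -46389.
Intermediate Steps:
l = 1220818/704337 (l = -21440*1/14712 + 23218*(1/7277) = -2680/1839 + 1222/383 = 1220818/704337 ≈ 1.7333)
A = 32673817718/704337 (A = -2*(-23193 - 1*1220818/704337) = -2*(-23193 - 1220818/704337) = -2*(-16336908859/704337) = 32673817718/704337 ≈ 46389.)
-A = -1*32673817718/704337 = -32673817718/704337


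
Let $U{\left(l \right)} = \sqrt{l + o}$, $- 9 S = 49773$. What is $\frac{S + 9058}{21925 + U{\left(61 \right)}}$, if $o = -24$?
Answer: $\frac{232032275}{1442116764} - \frac{10583 \sqrt{37}}{1442116764} \approx 0.16085$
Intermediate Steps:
$S = - \frac{16591}{3}$ ($S = \left(- \frac{1}{9}\right) 49773 = - \frac{16591}{3} \approx -5530.3$)
$U{\left(l \right)} = \sqrt{-24 + l}$ ($U{\left(l \right)} = \sqrt{l - 24} = \sqrt{-24 + l}$)
$\frac{S + 9058}{21925 + U{\left(61 \right)}} = \frac{- \frac{16591}{3} + 9058}{21925 + \sqrt{-24 + 61}} = \frac{10583}{3 \left(21925 + \sqrt{37}\right)}$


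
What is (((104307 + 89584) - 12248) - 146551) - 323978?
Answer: -288886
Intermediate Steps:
(((104307 + 89584) - 12248) - 146551) - 323978 = ((193891 - 12248) - 146551) - 323978 = (181643 - 146551) - 323978 = 35092 - 323978 = -288886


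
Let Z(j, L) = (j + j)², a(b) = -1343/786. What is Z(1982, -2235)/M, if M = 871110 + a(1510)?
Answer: 12350650656/684691117 ≈ 18.038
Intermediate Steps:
a(b) = -1343/786 (a(b) = -1343*1/786 = -1343/786)
M = 684691117/786 (M = 871110 - 1343/786 = 684691117/786 ≈ 8.7111e+5)
Z(j, L) = 4*j² (Z(j, L) = (2*j)² = 4*j²)
Z(1982, -2235)/M = (4*1982²)/(684691117/786) = (4*3928324)*(786/684691117) = 15713296*(786/684691117) = 12350650656/684691117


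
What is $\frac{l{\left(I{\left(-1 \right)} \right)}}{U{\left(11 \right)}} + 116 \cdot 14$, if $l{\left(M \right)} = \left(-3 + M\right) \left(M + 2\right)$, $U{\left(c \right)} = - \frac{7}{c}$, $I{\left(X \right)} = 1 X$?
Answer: $\frac{11412}{7} \approx 1630.3$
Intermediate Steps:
$I{\left(X \right)} = X$
$l{\left(M \right)} = \left(-3 + M\right) \left(2 + M\right)$
$\frac{l{\left(I{\left(-1 \right)} \right)}}{U{\left(11 \right)}} + 116 \cdot 14 = \frac{-6 + \left(-1\right)^{2} - -1}{\left(-7\right) \frac{1}{11}} + 116 \cdot 14 = \frac{-6 + 1 + 1}{\left(-7\right) \frac{1}{11}} + 1624 = - \frac{4}{- \frac{7}{11}} + 1624 = \left(-4\right) \left(- \frac{11}{7}\right) + 1624 = \frac{44}{7} + 1624 = \frac{11412}{7}$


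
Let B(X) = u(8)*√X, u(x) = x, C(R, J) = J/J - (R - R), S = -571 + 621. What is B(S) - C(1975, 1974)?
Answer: -1 + 40*√2 ≈ 55.569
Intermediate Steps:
S = 50
C(R, J) = 1 (C(R, J) = 1 - 1*0 = 1 + 0 = 1)
B(X) = 8*√X
B(S) - C(1975, 1974) = 8*√50 - 1*1 = 8*(5*√2) - 1 = 40*√2 - 1 = -1 + 40*√2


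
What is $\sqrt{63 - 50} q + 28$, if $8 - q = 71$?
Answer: $28 - 63 \sqrt{13} \approx -199.15$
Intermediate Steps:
$q = -63$ ($q = 8 - 71 = -63$)
$\sqrt{63 - 50} q + 28 = \sqrt{63 - 50} \left(-63\right) + 28 = \sqrt{13} \left(-63\right) + 28 = - 63 \sqrt{13} + 28 = 28 - 63 \sqrt{13}$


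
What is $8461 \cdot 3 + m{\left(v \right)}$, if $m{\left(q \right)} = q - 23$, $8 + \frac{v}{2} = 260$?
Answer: $25864$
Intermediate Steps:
$v = 504$ ($v = -16 + 2 \cdot 260 = -16 + 520 = 504$)
$m{\left(q \right)} = -23 + q$
$8461 \cdot 3 + m{\left(v \right)} = 8461 \cdot 3 + \left(-23 + 504\right) = 25383 + 481 = 25864$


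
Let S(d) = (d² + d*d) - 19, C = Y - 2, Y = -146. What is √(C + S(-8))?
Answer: I*√39 ≈ 6.245*I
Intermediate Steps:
C = -148 (C = -146 - 2 = -148)
S(d) = -19 + 2*d² (S(d) = (d² + d²) - 19 = 2*d² - 19 = -19 + 2*d²)
√(C + S(-8)) = √(-148 + (-19 + 2*(-8)²)) = √(-148 + (-19 + 2*64)) = √(-148 + (-19 + 128)) = √(-148 + 109) = √(-39) = I*√39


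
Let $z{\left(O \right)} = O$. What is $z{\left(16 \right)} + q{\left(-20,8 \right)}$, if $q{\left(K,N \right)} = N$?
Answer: $24$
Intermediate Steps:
$z{\left(16 \right)} + q{\left(-20,8 \right)} = 16 + 8 = 24$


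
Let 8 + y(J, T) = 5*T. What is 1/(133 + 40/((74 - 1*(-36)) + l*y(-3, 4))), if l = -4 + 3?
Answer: 49/6537 ≈ 0.0074958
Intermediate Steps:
l = -1
y(J, T) = -8 + 5*T
1/(133 + 40/((74 - 1*(-36)) + l*y(-3, 4))) = 1/(133 + 40/((74 - 1*(-36)) - (-8 + 5*4))) = 1/(133 + 40/((74 + 36) - (-8 + 20))) = 1/(133 + 40/(110 - 1*12)) = 1/(133 + 40/(110 - 12)) = 1/(133 + 40/98) = 1/(133 + (1/98)*40) = 1/(133 + 20/49) = 1/(6537/49) = 49/6537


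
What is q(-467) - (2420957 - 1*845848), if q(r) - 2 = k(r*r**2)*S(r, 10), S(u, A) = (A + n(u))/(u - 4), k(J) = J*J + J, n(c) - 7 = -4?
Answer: -134848038575363675/471 ≈ -2.8630e+14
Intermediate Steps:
n(c) = 3 (n(c) = 7 - 4 = 3)
k(J) = J + J**2 (k(J) = J**2 + J = J + J**2)
S(u, A) = (3 + A)/(-4 + u) (S(u, A) = (A + 3)/(u - 4) = (3 + A)/(-4 + u))
q(r) = 2 + 13*r**3*(1 + r**3)/(-4 + r) (q(r) = 2 + ((r*r**2)*(1 + r*r**2))*((3 + 10)/(-4 + r)) = 2 + (r**3*(1 + r**3))*(13/(-4 + r)) = 2 + 13*r**3*(1 + r**3)/(-4 + r))
q(-467) - (2420957 - 1*845848) = (-8 + 2*(-467) + 13*(-467)**3*(1 + (-467)**3))/(-4 - 467) - (2420957 - 1*845848) = (-8 - 934 + 13*(-101847563)*(1 - 101847563))/(-471) - (2420957 - 845848) = -(-8 - 934 + 13*(-101847563)*(-101847562))/471 - 1*1575109 = -(-8 - 934 + 134848037833488278)/471 - 1575109 = -1/471*134848037833487336 - 1575109 = -134848037833487336/471 - 1575109 = -134848038575363675/471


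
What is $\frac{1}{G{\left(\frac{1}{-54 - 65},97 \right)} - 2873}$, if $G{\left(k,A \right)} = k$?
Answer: $- \frac{119}{341888} \approx -0.00034807$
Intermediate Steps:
$\frac{1}{G{\left(\frac{1}{-54 - 65},97 \right)} - 2873} = \frac{1}{\frac{1}{-54 - 65} - 2873} = \frac{1}{\frac{1}{-119} - 2873} = \frac{1}{- \frac{1}{119} - 2873} = \frac{1}{- \frac{341888}{119}} = - \frac{119}{341888}$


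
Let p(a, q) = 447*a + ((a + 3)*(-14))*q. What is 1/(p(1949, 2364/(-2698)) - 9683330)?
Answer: -1349/11855257627 ≈ -1.1379e-7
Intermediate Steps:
p(a, q) = 447*a + q*(-42 - 14*a) (p(a, q) = 447*a + ((3 + a)*(-14))*q = 447*a + (-42 - 14*a)*q = 447*a + q*(-42 - 14*a))
1/(p(1949, 2364/(-2698)) - 9683330) = 1/((-99288/(-2698) + 447*1949 - 14*1949*2364/(-2698)) - 9683330) = 1/((-99288*(-1)/2698 + 871203 - 14*1949*2364*(-1/2698)) - 9683330) = 1/((-42*(-1182/1349) + 871203 - 14*1949*(-1182/1349)) - 9683330) = 1/((49644/1349 + 871203 + 32252052/1349) - 9683330) = 1/(1207554543/1349 - 9683330) = 1/(-11855257627/1349) = -1349/11855257627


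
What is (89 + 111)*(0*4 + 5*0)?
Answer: 0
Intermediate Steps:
(89 + 111)*(0*4 + 5*0) = 200*(0 + 0) = 200*0 = 0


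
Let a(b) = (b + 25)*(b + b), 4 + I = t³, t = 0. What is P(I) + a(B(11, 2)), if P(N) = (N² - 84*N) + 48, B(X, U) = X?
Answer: 1192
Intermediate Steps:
I = -4 (I = -4 + 0³ = -4 + 0 = -4)
a(b) = 2*b*(25 + b) (a(b) = (25 + b)*(2*b) = 2*b*(25 + b))
P(N) = 48 + N² - 84*N
P(I) + a(B(11, 2)) = (48 + (-4)² - 84*(-4)) + 2*11*(25 + 11) = (48 + 16 + 336) + 2*11*36 = 400 + 792 = 1192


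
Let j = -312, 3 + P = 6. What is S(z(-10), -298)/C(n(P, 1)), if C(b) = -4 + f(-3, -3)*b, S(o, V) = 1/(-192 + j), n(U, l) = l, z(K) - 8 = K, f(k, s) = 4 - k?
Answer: -1/1512 ≈ -0.00066138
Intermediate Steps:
P = 3 (P = -3 + 6 = 3)
z(K) = 8 + K
S(o, V) = -1/504 (S(o, V) = 1/(-192 - 312) = 1/(-504) = -1/504)
C(b) = -4 + 7*b (C(b) = -4 + (4 - 1*(-3))*b = -4 + (4 + 3)*b = -4 + 7*b)
S(z(-10), -298)/C(n(P, 1)) = -1/(504*(-4 + 7*1)) = -1/(504*(-4 + 7)) = -1/504/3 = -1/504*⅓ = -1/1512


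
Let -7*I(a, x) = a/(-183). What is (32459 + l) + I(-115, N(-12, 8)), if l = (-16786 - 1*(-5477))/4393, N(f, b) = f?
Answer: 182645855723/5627433 ≈ 32456.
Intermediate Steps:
I(a, x) = a/1281 (I(a, x) = -a/(7*(-183)) = -a*(-1)/(7*183) = -(-1)*a/1281 = a/1281)
l = -11309/4393 (l = (-16786 + 5477)*(1/4393) = -11309*1/4393 = -11309/4393 ≈ -2.5743)
(32459 + l) + I(-115, N(-12, 8)) = (32459 - 11309/4393) + (1/1281)*(-115) = 142581078/4393 - 115/1281 = 182645855723/5627433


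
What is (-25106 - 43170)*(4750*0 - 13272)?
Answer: 906159072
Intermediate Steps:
(-25106 - 43170)*(4750*0 - 13272) = -68276*(0 - 13272) = -68276*(-13272) = 906159072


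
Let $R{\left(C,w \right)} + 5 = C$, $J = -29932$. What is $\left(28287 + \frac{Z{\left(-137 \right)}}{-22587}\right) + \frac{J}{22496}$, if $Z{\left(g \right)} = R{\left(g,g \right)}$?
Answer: $\frac{3593109249743}{127029288} \approx 28286.0$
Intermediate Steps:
$R{\left(C,w \right)} = -5 + C$
$Z{\left(g \right)} = -5 + g$
$\left(28287 + \frac{Z{\left(-137 \right)}}{-22587}\right) + \frac{J}{22496} = \left(28287 + \frac{-5 - 137}{-22587}\right) - \frac{29932}{22496} = \left(28287 - - \frac{142}{22587}\right) - \frac{7483}{5624} = \left(28287 + \frac{142}{22587}\right) - \frac{7483}{5624} = \frac{638918611}{22587} - \frac{7483}{5624} = \frac{3593109249743}{127029288}$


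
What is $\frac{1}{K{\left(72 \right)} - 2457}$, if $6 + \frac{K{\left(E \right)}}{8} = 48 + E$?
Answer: $- \frac{1}{1545} \approx -0.00064725$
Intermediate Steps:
$K{\left(E \right)} = 336 + 8 E$ ($K{\left(E \right)} = -48 + 8 \left(48 + E\right) = -48 + \left(384 + 8 E\right) = 336 + 8 E$)
$\frac{1}{K{\left(72 \right)} - 2457} = \frac{1}{\left(336 + 8 \cdot 72\right) - 2457} = \frac{1}{\left(336 + 576\right) - 2457} = \frac{1}{912 - 2457} = \frac{1}{-1545} = - \frac{1}{1545}$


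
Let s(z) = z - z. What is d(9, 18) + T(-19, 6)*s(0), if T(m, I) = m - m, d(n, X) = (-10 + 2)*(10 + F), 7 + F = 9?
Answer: -96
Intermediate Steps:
F = 2 (F = -7 + 9 = 2)
d(n, X) = -96 (d(n, X) = (-10 + 2)*(10 + 2) = -8*12 = -96)
s(z) = 0
T(m, I) = 0
d(9, 18) + T(-19, 6)*s(0) = -96 + 0*0 = -96 + 0 = -96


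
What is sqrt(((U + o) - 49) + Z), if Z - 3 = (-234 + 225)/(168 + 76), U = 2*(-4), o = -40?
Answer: I*sqrt(1399645)/122 ≈ 9.6973*I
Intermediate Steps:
U = -8
Z = 723/244 (Z = 3 + (-234 + 225)/(168 + 76) = 3 - 9/244 = 723/244 ≈ 2.9631)
sqrt(((U + o) - 49) + Z) = sqrt(((-8 - 40) - 49) + 723/244) = sqrt((-48 - 49) + 723/244) = sqrt(-97 + 723/244) = sqrt(-22945/244) = I*sqrt(1399645)/122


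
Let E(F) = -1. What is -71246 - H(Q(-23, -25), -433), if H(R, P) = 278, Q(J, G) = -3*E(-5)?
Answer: -71524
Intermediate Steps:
Q(J, G) = 3 (Q(J, G) = -3*(-1) = 3)
-71246 - H(Q(-23, -25), -433) = -71246 - 1*278 = -71246 - 278 = -71524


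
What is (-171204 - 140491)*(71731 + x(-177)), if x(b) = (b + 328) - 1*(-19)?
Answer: -22411182195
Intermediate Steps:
x(b) = 347 + b (x(b) = (328 + b) + 19 = 347 + b)
(-171204 - 140491)*(71731 + x(-177)) = (-171204 - 140491)*(71731 + (347 - 177)) = -311695*(71731 + 170) = -311695*71901 = -22411182195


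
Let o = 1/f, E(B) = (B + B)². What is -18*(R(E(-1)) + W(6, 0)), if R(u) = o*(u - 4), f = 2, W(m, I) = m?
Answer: -108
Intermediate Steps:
E(B) = 4*B² (E(B) = (2*B)² = 4*B²)
o = ½ (o = 1/2 = ½ ≈ 0.50000)
R(u) = -2 + u/2 (R(u) = (u - 4)/2 = (-4 + u)/2 = -2 + u/2)
-18*(R(E(-1)) + W(6, 0)) = -18*((-2 + (4*(-1)²)/2) + 6) = -18*((-2 + (4*1)/2) + 6) = -18*((-2 + (½)*4) + 6) = -18*((-2 + 2) + 6) = -18*(0 + 6) = -18*6 = -108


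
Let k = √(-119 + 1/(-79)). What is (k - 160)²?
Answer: (12640 - I*√742758)²/6241 ≈ 25481.0 - 3491.0*I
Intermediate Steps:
k = I*√742758/79 (k = √(-119 - 1/79) = √(-9402/79) = I*√742758/79 ≈ 10.909*I)
(k - 160)² = (I*√742758/79 - 160)² = (-160 + I*√742758/79)²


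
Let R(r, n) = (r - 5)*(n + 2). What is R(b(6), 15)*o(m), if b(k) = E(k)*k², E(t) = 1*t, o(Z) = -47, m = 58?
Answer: -168589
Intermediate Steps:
E(t) = t
b(k) = k³ (b(k) = k*k² = k³)
R(r, n) = (-5 + r)*(2 + n)
R(b(6), 15)*o(m) = (-10 - 5*15 + 2*6³ + 15*6³)*(-47) = (-10 - 75 + 2*216 + 15*216)*(-47) = (-10 - 75 + 432 + 3240)*(-47) = 3587*(-47) = -168589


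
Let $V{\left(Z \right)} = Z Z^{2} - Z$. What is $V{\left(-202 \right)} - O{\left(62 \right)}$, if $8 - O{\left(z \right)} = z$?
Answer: $-8242152$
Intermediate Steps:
$O{\left(z \right)} = 8 - z$
$V{\left(Z \right)} = Z^{3} - Z$
$V{\left(-202 \right)} - O{\left(62 \right)} = \left(\left(-202\right)^{3} - -202\right) - \left(8 - 62\right) = \left(-8242408 + 202\right) - \left(8 - 62\right) = -8242206 - -54 = -8242206 + 54 = -8242152$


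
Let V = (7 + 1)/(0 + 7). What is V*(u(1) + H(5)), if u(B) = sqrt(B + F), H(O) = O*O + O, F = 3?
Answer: 256/7 ≈ 36.571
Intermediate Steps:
H(O) = O + O**2 (H(O) = O**2 + O = O + O**2)
V = 8/7 ≈ 1.1429
u(B) = sqrt(3 + B) (u(B) = sqrt(B + 3) = sqrt(3 + B))
V*(u(1) + H(5)) = 8*(sqrt(3 + 1) + 5*(1 + 5))/7 = 8*(sqrt(4) + 5*6)/7 = 8*(2 + 30)/7 = (8/7)*32 = 256/7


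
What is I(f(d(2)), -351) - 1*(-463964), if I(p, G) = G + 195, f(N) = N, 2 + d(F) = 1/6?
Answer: 463808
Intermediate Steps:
d(F) = -11/6 (d(F) = -2 + 1/6 = -11/6)
I(p, G) = 195 + G
I(f(d(2)), -351) - 1*(-463964) = (195 - 351) - 1*(-463964) = -156 + 463964 = 463808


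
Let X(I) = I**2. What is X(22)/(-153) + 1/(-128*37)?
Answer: -2292377/724608 ≈ -3.1636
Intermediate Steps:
X(22)/(-153) + 1/(-128*37) = 22**2/(-153) + 1/(-128*37) = 484*(-1/153) - 1/128*1/37 = -484/153 - 1/4736 = -2292377/724608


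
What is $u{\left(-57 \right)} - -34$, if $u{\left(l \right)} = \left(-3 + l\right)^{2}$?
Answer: $3634$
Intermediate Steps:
$u{\left(-57 \right)} - -34 = \left(-3 - 57\right)^{2} - -34 = \left(-60\right)^{2} + 34 = 3600 + 34 = 3634$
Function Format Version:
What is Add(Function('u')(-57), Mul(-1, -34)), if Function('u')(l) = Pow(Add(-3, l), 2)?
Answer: 3634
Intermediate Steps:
Add(Function('u')(-57), Mul(-1, -34)) = Add(Pow(Add(-3, -57), 2), Mul(-1, -34)) = Add(Pow(-60, 2), 34) = Add(3600, 34) = 3634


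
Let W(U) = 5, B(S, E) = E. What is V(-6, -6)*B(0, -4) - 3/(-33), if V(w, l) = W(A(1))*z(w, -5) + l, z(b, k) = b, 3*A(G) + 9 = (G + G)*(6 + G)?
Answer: 1585/11 ≈ 144.09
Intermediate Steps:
A(G) = -3 + 2*G*(6 + G)/3 (A(G) = -3 + ((G + G)*(6 + G))/3 = -3 + ((2*G)*(6 + G))/3 = -3 + (2*G*(6 + G))/3 = -3 + 2*G*(6 + G)/3)
V(w, l) = l + 5*w (V(w, l) = 5*w + l = l + 5*w)
V(-6, -6)*B(0, -4) - 3/(-33) = (-6 + 5*(-6))*(-4) - 3/(-33) = (-6 - 30)*(-4) - 3*(-1/33) = -36*(-4) + 1/11 = 144 + 1/11 = 1585/11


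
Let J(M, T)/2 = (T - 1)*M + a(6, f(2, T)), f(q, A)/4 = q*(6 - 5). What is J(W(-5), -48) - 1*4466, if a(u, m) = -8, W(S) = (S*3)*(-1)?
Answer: -5952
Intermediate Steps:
W(S) = -3*S (W(S) = (3*S)*(-1) = -3*S)
f(q, A) = 4*q (f(q, A) = 4*(q*(6 - 5)) = 4*(q*1) = 4*q)
J(M, T) = -16 + 2*M*(-1 + T) (J(M, T) = 2*((T - 1)*M - 8) = 2*((-1 + T)*M - 8) = 2*(M*(-1 + T) - 8) = 2*(-8 + M*(-1 + T)) = -16 + 2*M*(-1 + T))
J(W(-5), -48) - 1*4466 = (-16 - (-6)*(-5) + 2*(-3*(-5))*(-48)) - 1*4466 = (-16 - 2*15 + 2*15*(-48)) - 4466 = (-16 - 30 - 1440) - 4466 = -1486 - 4466 = -5952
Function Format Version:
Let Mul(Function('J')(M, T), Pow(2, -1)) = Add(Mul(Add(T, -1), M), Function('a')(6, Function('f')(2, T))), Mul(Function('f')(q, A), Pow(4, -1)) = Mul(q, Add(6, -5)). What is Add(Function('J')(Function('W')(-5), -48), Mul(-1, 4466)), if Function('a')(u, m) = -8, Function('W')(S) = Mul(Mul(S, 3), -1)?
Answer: -5952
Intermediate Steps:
Function('W')(S) = Mul(-3, S) (Function('W')(S) = Mul(Mul(3, S), -1) = Mul(-3, S))
Function('f')(q, A) = Mul(4, q) (Function('f')(q, A) = Mul(4, Mul(q, Add(6, -5))) = Mul(4, Mul(q, 1)) = Mul(4, q))
Function('J')(M, T) = Add(-16, Mul(2, M, Add(-1, T))) (Function('J')(M, T) = Mul(2, Add(Mul(Add(T, -1), M), -8)) = Mul(2, Add(Mul(Add(-1, T), M), -8)) = Mul(2, Add(Mul(M, Add(-1, T)), -8)) = Mul(2, Add(-8, Mul(M, Add(-1, T)))) = Add(-16, Mul(2, M, Add(-1, T))))
Add(Function('J')(Function('W')(-5), -48), Mul(-1, 4466)) = Add(Add(-16, Mul(-2, Mul(-3, -5)), Mul(2, Mul(-3, -5), -48)), Mul(-1, 4466)) = Add(Add(-16, Mul(-2, 15), Mul(2, 15, -48)), -4466) = Add(Add(-16, -30, -1440), -4466) = Add(-1486, -4466) = -5952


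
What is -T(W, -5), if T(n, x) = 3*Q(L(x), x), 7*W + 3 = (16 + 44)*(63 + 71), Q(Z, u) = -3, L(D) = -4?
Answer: 9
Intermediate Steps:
W = 8037/7 (W = -3/7 + ((16 + 44)*(63 + 71))/7 = -3/7 + (60*134)/7 = -3/7 + (⅐)*8040 = -3/7 + 8040/7 = 8037/7 ≈ 1148.1)
T(n, x) = -9 (T(n, x) = 3*(-3) = -9)
-T(W, -5) = -1*(-9) = 9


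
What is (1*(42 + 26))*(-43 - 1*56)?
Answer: -6732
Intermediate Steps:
(1*(42 + 26))*(-43 - 1*56) = (1*68)*(-43 - 56) = 68*(-99) = -6732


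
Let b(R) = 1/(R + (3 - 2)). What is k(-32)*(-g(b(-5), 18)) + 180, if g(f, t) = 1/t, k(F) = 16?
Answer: 1612/9 ≈ 179.11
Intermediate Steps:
b(R) = 1/(1 + R) (b(R) = 1/(R + 1) = 1/(1 + R))
k(-32)*(-g(b(-5), 18)) + 180 = 16*(-1/18) + 180 = -8/9 + 180 = 1612/9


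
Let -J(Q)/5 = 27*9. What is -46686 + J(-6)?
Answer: -47901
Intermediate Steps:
J(Q) = -1215 (J(Q) = -135*9 = -5*243 = -1215)
-46686 + J(-6) = -46686 - 1215 = -47901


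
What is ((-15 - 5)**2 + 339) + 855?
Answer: 1594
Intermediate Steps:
((-15 - 5)**2 + 339) + 855 = ((-20)**2 + 339) + 855 = (400 + 339) + 855 = 739 + 855 = 1594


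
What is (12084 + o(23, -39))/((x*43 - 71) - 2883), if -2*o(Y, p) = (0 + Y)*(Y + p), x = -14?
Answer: -3067/889 ≈ -3.4499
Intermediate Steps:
o(Y, p) = -Y*(Y + p)/2 (o(Y, p) = -(0 + Y)*(Y + p)/2 = -Y*(Y + p)/2)
(12084 + o(23, -39))/((x*43 - 71) - 2883) = (12084 - ½*23*(23 - 39))/((-14*43 - 71) - 2883) = (12084 - ½*23*(-16))/((-602 - 71) - 2883) = (12084 + 184)/(-673 - 2883) = 12268/(-3556) = 12268*(-1/3556) = -3067/889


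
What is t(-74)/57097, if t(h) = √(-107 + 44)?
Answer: 3*I*√7/57097 ≈ 0.00013901*I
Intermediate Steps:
t(h) = 3*I*√7 (t(h) = √(-63) = 3*I*√7)
t(-74)/57097 = (3*I*√7)/57097 = (3*I*√7)*(1/57097) = 3*I*√7/57097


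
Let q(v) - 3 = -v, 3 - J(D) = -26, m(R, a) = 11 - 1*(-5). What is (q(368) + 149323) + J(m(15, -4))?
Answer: 148987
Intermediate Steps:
m(R, a) = 16 (m(R, a) = 11 + 5 = 16)
J(D) = 29 (J(D) = 3 - 1*(-26) = 3 + 26 = 29)
q(v) = 3 - v
(q(368) + 149323) + J(m(15, -4)) = ((3 - 1*368) + 149323) + 29 = ((3 - 368) + 149323) + 29 = (-365 + 149323) + 29 = 148958 + 29 = 148987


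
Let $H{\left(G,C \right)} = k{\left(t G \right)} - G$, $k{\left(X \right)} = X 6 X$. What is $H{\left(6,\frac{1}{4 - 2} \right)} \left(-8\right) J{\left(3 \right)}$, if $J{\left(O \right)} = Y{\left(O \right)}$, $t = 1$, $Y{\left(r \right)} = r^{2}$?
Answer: $-15120$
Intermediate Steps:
$k{\left(X \right)} = 6 X^{2}$ ($k{\left(X \right)} = 6 X X = 6 X^{2}$)
$J{\left(O \right)} = O^{2}$
$H{\left(G,C \right)} = - G + 6 G^{2}$ ($H{\left(G,C \right)} = 6 \left(1 G\right)^{2} - G = 6 G^{2} - G = - G + 6 G^{2}$)
$H{\left(6,\frac{1}{4 - 2} \right)} \left(-8\right) J{\left(3 \right)} = 6 \left(-1 + 6 \cdot 6\right) \left(-8\right) 3^{2} = 6 \left(-1 + 36\right) \left(-8\right) 9 = 6 \cdot 35 \left(-8\right) 9 = 210 \left(-8\right) 9 = \left(-1680\right) 9 = -15120$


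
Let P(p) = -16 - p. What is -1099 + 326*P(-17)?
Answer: -773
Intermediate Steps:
-1099 + 326*P(-17) = -1099 + 326*(-16 - 1*(-17)) = -1099 + 326*(-16 + 17) = -1099 + 326*1 = -1099 + 326 = -773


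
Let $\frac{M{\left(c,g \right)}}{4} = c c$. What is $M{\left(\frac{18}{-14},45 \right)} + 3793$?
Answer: $\frac{186181}{49} \approx 3799.6$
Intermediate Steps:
$M{\left(c,g \right)} = 4 c^{2}$ ($M{\left(c,g \right)} = 4 c c = 4 c^{2}$)
$M{\left(\frac{18}{-14},45 \right)} + 3793 = 4 \left(\frac{18}{-14}\right)^{2} + 3793 = 4 \left(18 \left(- \frac{1}{14}\right)\right)^{2} + 3793 = 4 \left(- \frac{9}{7}\right)^{2} + 3793 = 4 \cdot \frac{81}{49} + 3793 = \frac{324}{49} + 3793 = \frac{186181}{49}$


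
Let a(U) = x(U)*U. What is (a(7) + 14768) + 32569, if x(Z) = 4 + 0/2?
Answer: 47365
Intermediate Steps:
x(Z) = 4 (x(Z) = 4 + 0*(½) = 4 + 0 = 4)
a(U) = 4*U
(a(7) + 14768) + 32569 = (4*7 + 14768) + 32569 = (28 + 14768) + 32569 = 14796 + 32569 = 47365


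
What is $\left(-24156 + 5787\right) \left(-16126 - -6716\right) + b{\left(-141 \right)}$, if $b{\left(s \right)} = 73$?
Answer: $172852363$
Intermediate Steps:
$\left(-24156 + 5787\right) \left(-16126 - -6716\right) + b{\left(-141 \right)} = \left(-24156 + 5787\right) \left(-16126 - -6716\right) + 73 = - 18369 \left(-16126 + 6716\right) + 73 = \left(-18369\right) \left(-9410\right) + 73 = 172852290 + 73 = 172852363$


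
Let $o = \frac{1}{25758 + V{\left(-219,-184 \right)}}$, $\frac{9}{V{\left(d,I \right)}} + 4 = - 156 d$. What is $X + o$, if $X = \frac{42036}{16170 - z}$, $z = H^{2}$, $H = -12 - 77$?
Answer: $\frac{327322797188}{64232210097} \approx 5.0959$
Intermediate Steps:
$H = -89$ ($H = -12 - 77 = -89$)
$z = 7921$ ($z = \left(-89\right)^{2} = 7921$)
$V{\left(d,I \right)} = \frac{9}{-4 - 156 d}$
$X = \frac{372}{73}$ ($X = \frac{42036}{16170 - 7921} = \frac{42036}{8249} = 42036 \cdot \frac{1}{8249} = \frac{372}{73} \approx 5.0959$)
$o = \frac{34160}{879893289}$ ($o = \frac{1}{25758 - \frac{9}{4 + 156 \left(-219\right)}} = \frac{1}{25758 - \frac{9}{4 - 34164}} = \frac{1}{25758 - \frac{9}{-34160}} = \frac{1}{25758 - - \frac{9}{34160}} = \frac{1}{25758 + \frac{9}{34160}} = \frac{1}{\frac{879893289}{34160}} = \frac{34160}{879893289} \approx 3.8823 \cdot 10^{-5}$)
$X + o = \frac{372}{73} + \frac{34160}{879893289} = \frac{327322797188}{64232210097}$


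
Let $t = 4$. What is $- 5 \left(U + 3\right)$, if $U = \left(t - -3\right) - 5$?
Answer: $-25$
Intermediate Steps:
$U = 2$ ($U = \left(4 - -3\right) - 5 = \left(4 + 3\right) - 5 = 7 - 5 = 2$)
$- 5 \left(U + 3\right) = - 5 \left(2 + 3\right) = \left(-5\right) 5 = -25$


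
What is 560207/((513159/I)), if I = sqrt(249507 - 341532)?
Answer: 2801035*I*sqrt(409)/171053 ≈ 331.17*I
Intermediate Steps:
I = 15*I*sqrt(409) (I = sqrt(-92025) = 15*I*sqrt(409) ≈ 303.36*I)
560207/((513159/I)) = 560207/((513159/((15*I*sqrt(409))))) = 560207/((513159*(-I*sqrt(409)/6135))) = 560207/((-171053*I*sqrt(409)/2045)) = 560207*(5*I*sqrt(409)/171053) = 2801035*I*sqrt(409)/171053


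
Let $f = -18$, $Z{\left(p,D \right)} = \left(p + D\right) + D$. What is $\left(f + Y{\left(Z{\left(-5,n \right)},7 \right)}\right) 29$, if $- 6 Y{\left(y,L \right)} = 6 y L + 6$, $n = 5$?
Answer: $-1566$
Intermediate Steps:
$Z{\left(p,D \right)} = p + 2 D$ ($Z{\left(p,D \right)} = \left(D + p\right) + D = p + 2 D$)
$Y{\left(y,L \right)} = -1 - L y$ ($Y{\left(y,L \right)} = - \frac{6 y L + 6}{6} = - \frac{6 L y + 6}{6} = - \frac{6 + 6 L y}{6} = -1 - L y$)
$\left(f + Y{\left(Z{\left(-5,n \right)},7 \right)}\right) 29 = \left(-18 - \left(1 + 7 \left(-5 + 2 \cdot 5\right)\right)\right) 29 = \left(-18 - \left(1 + 7 \left(-5 + 10\right)\right)\right) 29 = \left(-18 - \left(1 + 7 \cdot 5\right)\right) 29 = \left(-18 - 36\right) 29 = \left(-54\right) 29 = -1566$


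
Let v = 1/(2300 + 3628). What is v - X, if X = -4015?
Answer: 23800921/5928 ≈ 4015.0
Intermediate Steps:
v = 1/5928 ≈ 0.00016869
v - X = 1/5928 - 1*(-4015) = 1/5928 + 4015 = 23800921/5928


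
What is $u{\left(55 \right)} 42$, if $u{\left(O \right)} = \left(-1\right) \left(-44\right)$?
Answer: $1848$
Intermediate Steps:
$u{\left(O \right)} = 44$
$u{\left(55 \right)} 42 = 44 \cdot 42 = 1848$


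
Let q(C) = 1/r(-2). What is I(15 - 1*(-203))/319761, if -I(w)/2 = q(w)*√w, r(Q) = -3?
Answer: 2*√218/959283 ≈ 3.0783e-5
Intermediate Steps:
q(C) = -⅓ (q(C) = 1/(-3) = -⅓)
I(w) = 2*√w/3 (I(w) = -(-2)*√w/3 = 2*√w/3)
I(15 - 1*(-203))/319761 = (2*√(15 - 1*(-203))/3)/319761 = (2*√(15 + 203)/3)*(1/319761) = (2*√218/3)*(1/319761) = 2*√218/959283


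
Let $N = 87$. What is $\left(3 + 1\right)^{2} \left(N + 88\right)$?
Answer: $2800$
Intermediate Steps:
$\left(3 + 1\right)^{2} \left(N + 88\right) = \left(3 + 1\right)^{2} \left(87 + 88\right) = 4^{2} \cdot 175 = 16 \cdot 175 = 2800$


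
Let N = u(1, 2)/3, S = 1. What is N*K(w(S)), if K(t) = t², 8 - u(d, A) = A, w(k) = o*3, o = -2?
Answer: 72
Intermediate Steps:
w(k) = -6 (w(k) = -2*3 = -6)
u(d, A) = 8 - A
N = 2 (N = (8 - 1*2)/3 = (8 - 2)*(⅓) = 6*(⅓) = 2)
N*K(w(S)) = 2*(-6)² = 2*36 = 72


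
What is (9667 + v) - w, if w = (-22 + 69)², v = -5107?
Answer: 2351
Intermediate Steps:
w = 2209 (w = 47² = 2209)
(9667 + v) - w = (9667 - 5107) - 1*2209 = 4560 - 2209 = 2351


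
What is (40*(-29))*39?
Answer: -45240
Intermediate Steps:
(40*(-29))*39 = -1160*39 = -45240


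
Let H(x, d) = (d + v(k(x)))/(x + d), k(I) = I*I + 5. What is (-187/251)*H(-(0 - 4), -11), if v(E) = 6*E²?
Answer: 492745/1757 ≈ 280.45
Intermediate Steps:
k(I) = 5 + I² (k(I) = I² + 5 = 5 + I²)
H(x, d) = (d + 6*(5 + x²)²)/(d + x) (H(x, d) = (d + 6*(5 + x²)²)/(x + d) = (d + 6*(5 + x²)²)/(d + x))
(-187/251)*H(-(0 - 4), -11) = (-187/251)*((-11 + 6*(5 + (-(0 - 4))²)²)/(-11 - (0 - 4))) = (-187*1/251)*((-11 + 6*(5 + (-1*(-4))²)²)/(-11 - 1*(-4))) = -187*(-11 + 6*(5 + 4²)²)/(251*(-11 + 4)) = -187*(-11 + 6*(5 + 16)²)/(251*(-7)) = -(-187)*(-11 + 6*21²)/1757 = -(-187)*(-11 + 6*441)/1757 = -(-187)*(-11 + 2646)/1757 = -(-187)*2635/1757 = -187/251*(-2635/7) = 492745/1757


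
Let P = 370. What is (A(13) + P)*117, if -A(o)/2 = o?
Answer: 40248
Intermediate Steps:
A(o) = -2*o
(A(13) + P)*117 = (-2*13 + 370)*117 = (-26 + 370)*117 = 344*117 = 40248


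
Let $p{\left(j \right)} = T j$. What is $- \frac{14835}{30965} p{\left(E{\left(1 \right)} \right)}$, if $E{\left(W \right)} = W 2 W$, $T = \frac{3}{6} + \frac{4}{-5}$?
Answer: $\frac{8901}{30965} \approx 0.28745$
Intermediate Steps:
$T = - \frac{3}{10}$ ($T = 3 \cdot \frac{1}{6} + 4 \left(- \frac{1}{5}\right) = \frac{1}{2} - \frac{4}{5} = - \frac{3}{10} \approx -0.3$)
$E{\left(W \right)} = 2 W^{2}$ ($E{\left(W \right)} = 2 W W = 2 W^{2}$)
$p{\left(j \right)} = - \frac{3 j}{10}$
$- \frac{14835}{30965} p{\left(E{\left(1 \right)} \right)} = - \frac{14835}{30965} \left(- \frac{3 \cdot 2 \cdot 1^{2}}{10}\right) = \left(-14835\right) \frac{1}{30965} \left(- \frac{3 \cdot 2 \cdot 1}{10}\right) = - \frac{2967 \left(\left(- \frac{3}{10}\right) 2\right)}{6193} = \left(- \frac{2967}{6193}\right) \left(- \frac{3}{5}\right) = \frac{8901}{30965}$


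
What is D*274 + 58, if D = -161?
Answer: -44056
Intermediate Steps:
D*274 + 58 = -161*274 + 58 = -44114 + 58 = -44056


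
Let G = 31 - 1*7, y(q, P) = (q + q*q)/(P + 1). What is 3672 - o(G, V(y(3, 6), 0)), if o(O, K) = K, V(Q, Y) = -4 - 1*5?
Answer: 3681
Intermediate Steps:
y(q, P) = (q + q²)/(1 + P)
G = 24 (G = 31 - 7 = 24)
V(Q, Y) = -9 (V(Q, Y) = -4 - 5 = -9)
3672 - o(G, V(y(3, 6), 0)) = 3672 - 1*(-9) = 3672 + 9 = 3681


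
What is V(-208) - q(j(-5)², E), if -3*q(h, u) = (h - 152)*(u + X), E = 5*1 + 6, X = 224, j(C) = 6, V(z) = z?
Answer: -27884/3 ≈ -9294.7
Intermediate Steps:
E = 11 (E = 5 + 6 = 11)
q(h, u) = -(-152 + h)*(224 + u)/3 (q(h, u) = -(h - 152)*(u + 224)/3 = -(-152 + h)*(224 + u)/3)
V(-208) - q(j(-5)², E) = -208 - (34048/3 - 224/3*6² + (152/3)*11 - ⅓*6²*11) = -208 - (34048/3 - 224/3*36 + 1672/3 - ⅓*36*11) = -208 - (34048/3 - 2688 + 1672/3 - 132) = -208 - 1*27260/3 = -208 - 27260/3 = -27884/3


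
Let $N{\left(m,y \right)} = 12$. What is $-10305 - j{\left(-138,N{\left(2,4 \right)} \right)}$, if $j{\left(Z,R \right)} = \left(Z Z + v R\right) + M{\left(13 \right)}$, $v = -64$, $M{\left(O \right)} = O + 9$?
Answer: $-28603$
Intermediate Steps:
$M{\left(O \right)} = 9 + O$
$j{\left(Z,R \right)} = 22 + Z^{2} - 64 R$ ($j{\left(Z,R \right)} = \left(Z Z - 64 R\right) + \left(9 + 13\right) = \left(Z^{2} - 64 R\right) + 22 = 22 + Z^{2} - 64 R$)
$-10305 - j{\left(-138,N{\left(2,4 \right)} \right)} = -10305 - \left(22 + \left(-138\right)^{2} - 768\right) = -10305 - \left(22 + 19044 - 768\right) = -10305 - 18298 = -28603$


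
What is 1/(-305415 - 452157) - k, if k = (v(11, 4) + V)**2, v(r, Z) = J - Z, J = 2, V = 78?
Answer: -4375735873/757572 ≈ -5776.0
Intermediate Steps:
v(r, Z) = 2 - Z
k = 5776 (k = ((2 - 1*4) + 78)**2 = ((2 - 4) + 78)**2 = (-2 + 78)**2 = 76**2 = 5776)
1/(-305415 - 452157) - k = 1/(-305415 - 452157) - 1*5776 = 1/(-757572) - 5776 = -1/757572 - 5776 = -4375735873/757572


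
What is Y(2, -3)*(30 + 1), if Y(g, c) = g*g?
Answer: 124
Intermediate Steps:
Y(g, c) = g**2
Y(2, -3)*(30 + 1) = 2**2*(30 + 1) = 4*31 = 124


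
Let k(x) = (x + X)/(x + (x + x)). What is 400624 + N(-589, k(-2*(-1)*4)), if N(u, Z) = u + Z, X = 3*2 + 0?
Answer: 4800427/12 ≈ 4.0004e+5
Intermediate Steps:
X = 6 (X = 6 + 0 = 6)
k(x) = (6 + x)/(3*x) (k(x) = (x + 6)/(x + (x + x)) = (6 + x)/(x + 2*x) = (6 + x)/((3*x)) = (6 + x)*(1/(3*x)) = (6 + x)/(3*x))
N(u, Z) = Z + u
400624 + N(-589, k(-2*(-1)*4)) = 400624 + ((6 - 2*(-1)*4)/(3*((-2*(-1)*4))) - 589) = 400624 + ((6 + 2*4)/(3*((2*4))) - 589) = 400624 + ((⅓)*(6 + 8)/8 - 589) = 400624 + ((⅓)*(⅛)*14 - 589) = 400624 + (7/12 - 589) = 400624 - 7061/12 = 4800427/12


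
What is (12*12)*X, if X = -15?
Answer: -2160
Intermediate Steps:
(12*12)*X = (12*12)*(-15) = 144*(-15) = -2160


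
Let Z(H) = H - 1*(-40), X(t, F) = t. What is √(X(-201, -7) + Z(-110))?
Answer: I*√271 ≈ 16.462*I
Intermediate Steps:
Z(H) = 40 + H (Z(H) = H + 40 = 40 + H)
√(X(-201, -7) + Z(-110)) = √(-201 + (40 - 110)) = √(-201 - 70) = √(-271) = I*√271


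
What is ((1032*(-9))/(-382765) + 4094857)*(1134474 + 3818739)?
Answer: 7763507300240143209/382765 ≈ 2.0283e+13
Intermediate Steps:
((1032*(-9))/(-382765) + 4094857)*(1134474 + 3818739) = (-9288*(-1/382765) + 4094857)*4953213 = (9288/382765 + 4094857)*4953213 = (1567367948893/382765)*4953213 = 7763507300240143209/382765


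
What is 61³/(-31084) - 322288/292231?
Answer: -76348884803/9083708404 ≈ -8.4050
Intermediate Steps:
61³/(-31084) - 322288/292231 = 226981*(-1/31084) - 322288*1/292231 = -226981/31084 - 322288/292231 = -76348884803/9083708404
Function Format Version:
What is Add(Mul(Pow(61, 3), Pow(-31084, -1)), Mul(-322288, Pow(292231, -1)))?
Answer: Rational(-76348884803, 9083708404) ≈ -8.4050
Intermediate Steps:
Add(Mul(Pow(61, 3), Pow(-31084, -1)), Mul(-322288, Pow(292231, -1))) = Add(Mul(226981, Rational(-1, 31084)), Mul(-322288, Rational(1, 292231))) = Add(Rational(-226981, 31084), Rational(-322288, 292231)) = Rational(-76348884803, 9083708404)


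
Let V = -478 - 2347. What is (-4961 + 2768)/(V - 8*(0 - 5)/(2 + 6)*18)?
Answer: 2193/2735 ≈ 0.80183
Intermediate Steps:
V = -2825
(-4961 + 2768)/(V - 8*(0 - 5)/(2 + 6)*18) = (-4961 + 2768)/(-2825 - 8*(0 - 5)/(2 + 6)*18) = -2193/(-2825 - (-40)/8*18) = -2193/(-2825 - 8*(-5/8)*18) = -2193/(-2825 + 5*18) = -2193/(-2825 + 90) = -2193/(-2735) = -2193*(-1/2735) = 2193/2735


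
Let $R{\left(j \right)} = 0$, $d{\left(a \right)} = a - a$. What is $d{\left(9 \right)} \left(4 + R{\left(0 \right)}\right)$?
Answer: $0$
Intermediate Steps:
$d{\left(a \right)} = 0$
$d{\left(9 \right)} \left(4 + R{\left(0 \right)}\right) = 0 \left(4 + 0\right) = 0 \cdot 4 = 0$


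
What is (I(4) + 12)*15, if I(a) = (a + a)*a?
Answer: 660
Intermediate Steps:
I(a) = 2*a² (I(a) = (2*a)*a = 2*a²)
(I(4) + 12)*15 = (2*4² + 12)*15 = (2*16 + 12)*15 = (32 + 12)*15 = 44*15 = 660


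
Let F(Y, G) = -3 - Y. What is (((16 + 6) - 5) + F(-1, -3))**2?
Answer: 225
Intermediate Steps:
(((16 + 6) - 5) + F(-1, -3))**2 = (((16 + 6) - 5) + (-3 - 1*(-1)))**2 = ((22 - 5) + (-3 + 1))**2 = (17 - 2)**2 = 15**2 = 225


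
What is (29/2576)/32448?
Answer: 29/83586048 ≈ 3.4695e-7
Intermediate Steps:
(29/2576)/32448 = (29*(1/2576))*(1/32448) = (29/2576)*(1/32448) = 29/83586048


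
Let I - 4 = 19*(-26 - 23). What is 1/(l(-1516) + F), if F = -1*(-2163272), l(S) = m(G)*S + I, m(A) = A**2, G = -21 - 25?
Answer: -1/1045511 ≈ -9.5647e-7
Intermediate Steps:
I = -927 (I = 4 + 19*(-26 - 23) = 4 + 19*(-49) = 4 - 931 = -927)
G = -46
l(S) = -927 + 2116*S (l(S) = (-46)**2*S - 927 = 2116*S - 927 = -927 + 2116*S)
F = 2163272
1/(l(-1516) + F) = 1/((-927 + 2116*(-1516)) + 2163272) = 1/((-927 - 3207856) + 2163272) = 1/(-3208783 + 2163272) = 1/(-1045511) = -1/1045511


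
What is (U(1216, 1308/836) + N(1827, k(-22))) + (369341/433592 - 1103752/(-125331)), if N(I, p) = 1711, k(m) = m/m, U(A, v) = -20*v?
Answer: 19187127754807663/11357586460968 ≈ 1689.4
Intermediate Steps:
k(m) = 1
(U(1216, 1308/836) + N(1827, k(-22))) + (369341/433592 - 1103752/(-125331)) = (-26160/836 + 1711) + (369341/433592 - 1103752/(-125331)) = (-26160/836 + 1711) + (369341*(1/433592) - 1103752*(-1/125331)) = (-20*327/209 + 1711) + (369341/433592 + 1103752/125331) = (-6540/209 + 1711) + 524867914055/54342518952 = 351059/209 + 524867914055/54342518952 = 19187127754807663/11357586460968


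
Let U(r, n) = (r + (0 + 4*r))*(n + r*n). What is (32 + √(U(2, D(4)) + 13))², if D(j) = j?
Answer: (32 + √133)² ≈ 1895.1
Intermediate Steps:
U(r, n) = 5*r*(n + n*r) (U(r, n) = (r + 4*r)*(n + n*r) = (5*r)*(n + n*r) = 5*r*(n + n*r))
(32 + √(U(2, D(4)) + 13))² = (32 + √(5*4*2*(1 + 2) + 13))² = (32 + √(5*4*2*3 + 13))² = (32 + √(120 + 13))² = (32 + √133)²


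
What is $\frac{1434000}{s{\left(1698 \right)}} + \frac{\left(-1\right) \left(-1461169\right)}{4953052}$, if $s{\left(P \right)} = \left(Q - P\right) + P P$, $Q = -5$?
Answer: $\frac{11313036502669}{14272224291052} \approx 0.79266$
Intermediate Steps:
$s{\left(P \right)} = -5 + P^{2} - P$ ($s{\left(P \right)} = \left(-5 - P\right) + P P = \left(-5 - P\right) + P^{2} = -5 + P^{2} - P$)
$\frac{1434000}{s{\left(1698 \right)}} + \frac{\left(-1\right) \left(-1461169\right)}{4953052} = \frac{1434000}{-5 + 1698^{2} - 1698} + \frac{\left(-1\right) \left(-1461169\right)}{4953052} = \frac{1434000}{-5 + 2883204 - 1698} + 1461169 \cdot \frac{1}{4953052} = \frac{1434000}{2881501} + \frac{1461169}{4953052} = \frac{11313036502669}{14272224291052}$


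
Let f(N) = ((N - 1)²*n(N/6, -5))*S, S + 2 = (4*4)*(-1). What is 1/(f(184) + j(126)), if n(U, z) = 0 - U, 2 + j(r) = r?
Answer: 1/18486052 ≈ 5.4095e-8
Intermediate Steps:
j(r) = -2 + r
n(U, z) = -U
S = -18 (S = -2 + (4*4)*(-1) = -2 + 16*(-1) = -2 - 16 = -18)
f(N) = 3*N*(-1 + N)² (f(N) = ((N - 1)²*(-N/6))*(-18) = ((-1 + N)²*(-N/6))*(-18) = -N*(-1 + N)²/6*(-18) = 3*N*(-1 + N)²)
1/(f(184) + j(126)) = 1/(3*184*(-1 + 184)² + (-2 + 126)) = 1/(3*184*183² + 124) = 1/(3*184*33489 + 124) = 1/(18485928 + 124) = 1/18486052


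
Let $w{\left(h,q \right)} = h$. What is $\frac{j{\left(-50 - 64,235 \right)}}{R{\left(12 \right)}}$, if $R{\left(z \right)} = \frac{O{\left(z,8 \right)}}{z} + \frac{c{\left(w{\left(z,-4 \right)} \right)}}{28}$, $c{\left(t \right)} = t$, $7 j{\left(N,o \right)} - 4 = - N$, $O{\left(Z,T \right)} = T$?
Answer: $\frac{354}{23} \approx 15.391$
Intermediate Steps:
$j{\left(N,o \right)} = \frac{4}{7} - \frac{N}{7}$ ($j{\left(N,o \right)} = \frac{4}{7} + \frac{\left(-1\right) N}{7} = \frac{4}{7} - \frac{N}{7}$)
$R{\left(z \right)} = \frac{8}{z} + \frac{z}{28}$
$\frac{j{\left(-50 - 64,235 \right)}}{R{\left(12 \right)}} = \frac{\frac{4}{7} - \frac{-50 - 64}{7}}{\frac{8}{12} + \frac{1}{28} \cdot 12} = \frac{\frac{4}{7} - - \frac{114}{7}}{8 \cdot \frac{1}{12} + \frac{3}{7}} = \frac{\frac{4}{7} + \frac{114}{7}}{\frac{2}{3} + \frac{3}{7}} = \frac{118}{7 \cdot \frac{23}{21}} = \frac{118}{7} \cdot \frac{21}{23} = \frac{354}{23}$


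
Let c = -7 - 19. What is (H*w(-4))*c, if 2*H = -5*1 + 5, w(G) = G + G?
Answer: 0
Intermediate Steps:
c = -26
w(G) = 2*G
H = 0 (H = (-5*1 + 5)/2 = (-5 + 5)/2 = (1/2)*0 = 0)
(H*w(-4))*c = (0*(2*(-4)))*(-26) = (0*(-8))*(-26) = 0*(-26) = 0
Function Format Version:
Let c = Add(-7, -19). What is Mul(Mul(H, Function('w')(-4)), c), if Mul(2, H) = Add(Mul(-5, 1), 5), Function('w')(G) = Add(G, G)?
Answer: 0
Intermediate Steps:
c = -26
Function('w')(G) = Mul(2, G)
H = 0 (H = Mul(Rational(1, 2), Add(Mul(-5, 1), 5)) = Mul(Rational(1, 2), Add(-5, 5)) = Mul(Rational(1, 2), 0) = 0)
Mul(Mul(H, Function('w')(-4)), c) = Mul(Mul(0, Mul(2, -4)), -26) = Mul(Mul(0, -8), -26) = Mul(0, -26) = 0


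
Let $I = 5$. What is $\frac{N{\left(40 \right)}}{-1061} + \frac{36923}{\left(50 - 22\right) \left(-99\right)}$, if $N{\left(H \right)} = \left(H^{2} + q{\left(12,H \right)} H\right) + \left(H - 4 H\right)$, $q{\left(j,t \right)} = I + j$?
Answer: $- \frac{45162823}{2941092} \approx -15.356$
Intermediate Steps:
$q{\left(j,t \right)} = 5 + j$
$N{\left(H \right)} = H^{2} + 14 H$ ($N{\left(H \right)} = \left(H^{2} + \left(5 + 12\right) H\right) + \left(H - 4 H\right) = \left(H^{2} + 17 H\right) - 3 H = H^{2} + 14 H$)
$\frac{N{\left(40 \right)}}{-1061} + \frac{36923}{\left(50 - 22\right) \left(-99\right)} = \frac{40 \left(14 + 40\right)}{-1061} + \frac{36923}{\left(50 - 22\right) \left(-99\right)} = 40 \cdot 54 \left(- \frac{1}{1061}\right) + \frac{36923}{28 \left(-99\right)} = 2160 \left(- \frac{1}{1061}\right) + \frac{36923}{-2772} = - \frac{2160}{1061} + 36923 \left(- \frac{1}{2772}\right) = - \frac{2160}{1061} - \frac{36923}{2772} = - \frac{45162823}{2941092}$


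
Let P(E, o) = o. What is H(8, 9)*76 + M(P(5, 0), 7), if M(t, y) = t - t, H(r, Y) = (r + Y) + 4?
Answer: 1596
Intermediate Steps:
H(r, Y) = 4 + Y + r (H(r, Y) = (Y + r) + 4 = 4 + Y + r)
M(t, y) = 0
H(8, 9)*76 + M(P(5, 0), 7) = (4 + 9 + 8)*76 + 0 = 21*76 + 0 = 1596 + 0 = 1596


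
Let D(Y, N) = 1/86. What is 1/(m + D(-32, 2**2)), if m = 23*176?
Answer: 86/348129 ≈ 0.00024703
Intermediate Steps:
D(Y, N) = 1/86
m = 4048
1/(m + D(-32, 2**2)) = 1/(4048 + 1/86) = 1/(348129/86) = 86/348129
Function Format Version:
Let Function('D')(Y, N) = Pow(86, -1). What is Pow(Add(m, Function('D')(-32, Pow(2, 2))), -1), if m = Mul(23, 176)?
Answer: Rational(86, 348129) ≈ 0.00024703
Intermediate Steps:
Function('D')(Y, N) = Rational(1, 86)
m = 4048
Pow(Add(m, Function('D')(-32, Pow(2, 2))), -1) = Pow(Add(4048, Rational(1, 86)), -1) = Pow(Rational(348129, 86), -1) = Rational(86, 348129)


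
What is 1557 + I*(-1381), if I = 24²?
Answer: -793899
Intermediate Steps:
I = 576
1557 + I*(-1381) = 1557 + 576*(-1381) = 1557 - 795456 = -793899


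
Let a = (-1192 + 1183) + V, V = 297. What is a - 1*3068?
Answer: -2780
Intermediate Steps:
a = 288 (a = (-1192 + 1183) + 297 = -9 + 297 = 288)
a - 1*3068 = 288 - 1*3068 = 288 - 3068 = -2780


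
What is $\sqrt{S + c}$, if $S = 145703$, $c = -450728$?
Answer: $35 i \sqrt{249} \approx 552.29 i$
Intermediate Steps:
$\sqrt{S + c} = \sqrt{145703 - 450728} = \sqrt{-305025} = 35 i \sqrt{249}$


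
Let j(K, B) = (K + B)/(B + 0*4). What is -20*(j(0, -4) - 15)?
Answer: 280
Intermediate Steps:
j(K, B) = (B + K)/B (j(K, B) = (B + K)/(B + 0) = (B + K)/B)
-20*(j(0, -4) - 15) = -20*((-4 + 0)/(-4) - 15) = -20*(-1/4*(-4) - 15) = -20*(1 - 15) = -20*(-14) = 280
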